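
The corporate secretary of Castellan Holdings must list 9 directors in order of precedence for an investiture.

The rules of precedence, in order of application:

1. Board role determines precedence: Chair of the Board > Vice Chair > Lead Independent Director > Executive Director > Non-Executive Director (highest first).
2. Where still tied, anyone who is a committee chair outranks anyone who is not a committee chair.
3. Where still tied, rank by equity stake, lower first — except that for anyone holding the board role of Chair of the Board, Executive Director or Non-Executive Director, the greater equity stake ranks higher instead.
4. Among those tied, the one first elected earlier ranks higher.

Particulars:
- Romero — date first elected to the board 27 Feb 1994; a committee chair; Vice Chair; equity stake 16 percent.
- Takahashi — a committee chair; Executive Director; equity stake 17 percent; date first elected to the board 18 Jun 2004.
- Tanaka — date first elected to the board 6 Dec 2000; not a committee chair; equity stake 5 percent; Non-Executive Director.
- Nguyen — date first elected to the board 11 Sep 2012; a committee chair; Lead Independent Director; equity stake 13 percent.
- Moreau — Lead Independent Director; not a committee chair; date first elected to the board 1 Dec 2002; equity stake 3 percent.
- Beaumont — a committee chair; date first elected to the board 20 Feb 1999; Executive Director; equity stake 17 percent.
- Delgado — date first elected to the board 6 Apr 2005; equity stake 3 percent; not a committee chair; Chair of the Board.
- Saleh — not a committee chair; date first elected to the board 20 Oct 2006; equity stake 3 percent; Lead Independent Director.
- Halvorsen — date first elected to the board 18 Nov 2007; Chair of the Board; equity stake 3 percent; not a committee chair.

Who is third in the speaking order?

Romero

By board role: Delgado and Halvorsen (Chair of the Board); then Romero (Vice Chair); then Nguyen, Moreau and Saleh (Lead Independent Director); then Beaumont and Takahashi (Executive Director); then Tanaka (Non-Executive Director).
Delgado and Halvorsen are each not a committee chair, so the next rule applies.
Delgado and Halvorsen both have equity stake 3 percent, so the next rule applies.
Among Delgado and Halvorsen, by date first elected to the board (earlier first): Delgado (6 Apr 2005) before Halvorsen (18 Nov 2007).
Among Nguyen, Moreau and Saleh, a committee chair before not a committee chair: Nguyen (a committee chair) before Moreau and Saleh (not a committee chair).
Moreau and Saleh both have equity stake 3 percent, so the next rule applies.
Among Moreau and Saleh, by date first elected to the board (earlier first): Moreau (1 Dec 2002) before Saleh (20 Oct 2006).
Beaumont and Takahashi are each a committee chair, so the next rule applies.
Beaumont and Takahashi both have equity stake 17 percent, so the next rule applies.
Among Beaumont and Takahashi, by date first elected to the board (earlier first): Beaumont (20 Feb 1999) before Takahashi (18 Jun 2004).
Order: Delgado, Halvorsen, Romero, Nguyen, Moreau, Saleh, Beaumont, Takahashi, Tanaka.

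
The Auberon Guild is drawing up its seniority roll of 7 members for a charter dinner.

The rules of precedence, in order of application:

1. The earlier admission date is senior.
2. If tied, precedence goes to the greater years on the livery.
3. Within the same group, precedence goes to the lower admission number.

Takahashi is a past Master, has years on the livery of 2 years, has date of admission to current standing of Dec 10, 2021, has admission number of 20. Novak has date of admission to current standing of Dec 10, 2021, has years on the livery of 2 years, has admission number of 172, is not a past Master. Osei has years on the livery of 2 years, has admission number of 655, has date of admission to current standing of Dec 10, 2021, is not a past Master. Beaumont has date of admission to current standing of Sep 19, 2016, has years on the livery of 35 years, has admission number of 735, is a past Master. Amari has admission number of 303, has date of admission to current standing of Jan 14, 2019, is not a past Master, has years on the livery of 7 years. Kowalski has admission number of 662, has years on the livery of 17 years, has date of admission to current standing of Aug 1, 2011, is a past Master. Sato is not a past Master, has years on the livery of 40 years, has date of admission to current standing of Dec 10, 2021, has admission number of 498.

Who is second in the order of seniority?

Beaumont

By date of admission to current standing (earlier first): Kowalski (Aug 1, 2011); then Beaumont (Sep 19, 2016); then Amari (Jan 14, 2019); then Sato, Takahashi, Novak and Osei (each Dec 10, 2021).
Among Sato, Takahashi, Novak and Osei, by years on the livery (higher first): Sato (40 years) before Takahashi, Novak and Osei (2 years).
Among Takahashi, Novak and Osei, by admission number (lower first): Takahashi (20) before Novak (172) before Osei (655).
Order: Kowalski, Beaumont, Amari, Sato, Takahashi, Novak, Osei.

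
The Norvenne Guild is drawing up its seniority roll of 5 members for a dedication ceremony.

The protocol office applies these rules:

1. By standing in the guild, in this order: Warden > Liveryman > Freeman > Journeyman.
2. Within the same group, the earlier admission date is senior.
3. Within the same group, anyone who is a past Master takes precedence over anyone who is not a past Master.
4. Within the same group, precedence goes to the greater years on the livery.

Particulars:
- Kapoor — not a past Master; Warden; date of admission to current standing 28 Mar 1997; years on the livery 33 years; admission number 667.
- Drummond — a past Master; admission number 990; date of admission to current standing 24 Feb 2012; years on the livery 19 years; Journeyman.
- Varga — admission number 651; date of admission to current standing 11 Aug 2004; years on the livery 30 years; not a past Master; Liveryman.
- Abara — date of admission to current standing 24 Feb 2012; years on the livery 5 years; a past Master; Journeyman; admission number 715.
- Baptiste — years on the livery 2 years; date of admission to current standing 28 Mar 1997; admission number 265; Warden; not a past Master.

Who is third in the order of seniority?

By standing in the guild: Kapoor and Baptiste (Warden); then Varga (Liveryman); then Drummond and Abara (Journeyman).
Kapoor and Baptiste both have date of admission to current standing 28 Mar 1997, so the next rule applies.
Kapoor and Baptiste are each not a past Master, so the next rule applies.
Among Kapoor and Baptiste, by years on the livery (higher first): Kapoor (33 years) before Baptiste (2 years).
Drummond and Abara both have date of admission to current standing 24 Feb 2012, so the next rule applies.
Drummond and Abara are each a past Master, so the next rule applies.
Among Drummond and Abara, by years on the livery (higher first): Drummond (19 years) before Abara (5 years).
Order: Kapoor, Baptiste, Varga, Drummond, Abara.

Varga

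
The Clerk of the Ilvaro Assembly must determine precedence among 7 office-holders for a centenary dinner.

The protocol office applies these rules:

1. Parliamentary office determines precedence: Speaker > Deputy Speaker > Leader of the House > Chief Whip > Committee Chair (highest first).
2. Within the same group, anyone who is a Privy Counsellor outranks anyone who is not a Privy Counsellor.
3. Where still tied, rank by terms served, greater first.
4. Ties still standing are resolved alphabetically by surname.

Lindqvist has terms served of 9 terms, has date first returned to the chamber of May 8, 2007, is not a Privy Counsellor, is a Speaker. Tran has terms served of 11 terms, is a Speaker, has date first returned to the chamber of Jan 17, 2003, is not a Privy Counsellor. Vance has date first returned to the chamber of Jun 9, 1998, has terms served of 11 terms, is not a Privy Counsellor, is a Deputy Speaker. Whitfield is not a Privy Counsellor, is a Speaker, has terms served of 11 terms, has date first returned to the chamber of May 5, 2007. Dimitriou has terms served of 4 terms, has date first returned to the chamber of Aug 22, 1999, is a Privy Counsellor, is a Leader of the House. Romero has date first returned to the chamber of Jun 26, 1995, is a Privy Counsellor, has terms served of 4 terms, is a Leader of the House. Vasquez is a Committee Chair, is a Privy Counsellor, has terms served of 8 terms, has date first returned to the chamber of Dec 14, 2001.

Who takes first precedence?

Tran

By parliamentary office: Tran, Whitfield and Lindqvist (Speaker); then Vance (Deputy Speaker); then Dimitriou and Romero (Leader of the House); then Vasquez (Committee Chair).
Tran, Whitfield and Lindqvist are each not a Privy Counsellor, so the next rule applies.
Among Tran, Whitfield and Lindqvist, by terms served (higher first): Tran and Whitfield (11 terms) before Lindqvist (9 terms).
Among Tran and Whitfield, alphabetically by surname: Tran before Whitfield.
Dimitriou and Romero are each a Privy Counsellor, so the next rule applies.
Dimitriou and Romero both have terms served 4 terms, so the next rule applies.
Among Dimitriou and Romero, alphabetically by surname: Dimitriou before Romero.
Order: Tran, Whitfield, Lindqvist, Vance, Dimitriou, Romero, Vasquez.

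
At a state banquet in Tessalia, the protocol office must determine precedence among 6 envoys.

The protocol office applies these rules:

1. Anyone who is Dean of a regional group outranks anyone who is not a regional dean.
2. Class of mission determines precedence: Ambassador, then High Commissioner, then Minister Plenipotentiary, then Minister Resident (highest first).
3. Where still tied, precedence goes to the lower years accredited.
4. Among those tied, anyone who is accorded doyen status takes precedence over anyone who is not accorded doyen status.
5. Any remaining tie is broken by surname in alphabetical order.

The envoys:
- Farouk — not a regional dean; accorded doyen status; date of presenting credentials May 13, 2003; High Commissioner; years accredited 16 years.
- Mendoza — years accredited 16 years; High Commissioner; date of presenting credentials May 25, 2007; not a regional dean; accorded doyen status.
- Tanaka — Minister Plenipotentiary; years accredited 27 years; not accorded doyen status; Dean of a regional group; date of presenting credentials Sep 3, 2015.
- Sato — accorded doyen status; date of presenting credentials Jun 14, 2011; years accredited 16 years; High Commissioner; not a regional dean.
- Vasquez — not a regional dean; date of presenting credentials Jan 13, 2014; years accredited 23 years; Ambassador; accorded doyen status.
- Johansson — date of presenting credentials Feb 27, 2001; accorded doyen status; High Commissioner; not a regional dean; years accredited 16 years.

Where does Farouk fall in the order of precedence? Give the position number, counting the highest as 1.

3

By the first rule: Tanaka (Dean of a regional group); then Vasquez, Farouk, Johansson, Mendoza and Sato (each not a regional dean).
Among Vasquez, Farouk, Johansson, Mendoza and Sato, by class of mission: Vasquez (Ambassador) before Farouk, Johansson, Mendoza and Sato (High Commissioner).
Farouk, Johansson, Mendoza and Sato all have years accredited 16 years, so the next rule applies.
Farouk, Johansson, Mendoza and Sato are each accorded doyen status, so the next rule applies.
Among Farouk, Johansson, Mendoza and Sato, alphabetically by surname: Farouk before Johansson before Mendoza before Sato.
Order: Tanaka, Vasquez, Farouk, Johansson, Mendoza, Sato. So position 3.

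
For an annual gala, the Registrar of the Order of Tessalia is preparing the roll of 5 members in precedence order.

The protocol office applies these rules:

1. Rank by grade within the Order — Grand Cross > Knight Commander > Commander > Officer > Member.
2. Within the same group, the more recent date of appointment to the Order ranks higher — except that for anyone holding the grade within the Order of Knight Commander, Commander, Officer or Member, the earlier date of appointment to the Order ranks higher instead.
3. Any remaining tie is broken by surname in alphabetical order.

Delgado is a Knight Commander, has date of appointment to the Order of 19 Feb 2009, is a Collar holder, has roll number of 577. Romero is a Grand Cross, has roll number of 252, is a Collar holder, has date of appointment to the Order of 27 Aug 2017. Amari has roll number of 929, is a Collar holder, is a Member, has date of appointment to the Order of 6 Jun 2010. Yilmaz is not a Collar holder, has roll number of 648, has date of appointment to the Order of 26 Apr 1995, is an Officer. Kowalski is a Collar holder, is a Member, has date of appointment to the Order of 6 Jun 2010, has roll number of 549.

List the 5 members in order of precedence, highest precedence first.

By grade within the Order: Romero (Grand Cross); then Delgado (Knight Commander); then Yilmaz (Officer); then Amari and Kowalski (Member).
Amari and Kowalski both have date of appointment to the Order 6 Jun 2010, so the next rule applies.
Among Amari and Kowalski, alphabetically by surname: Amari before Kowalski.
Full order: Romero, Delgado, Yilmaz, Amari, Kowalski.

Romero, Delgado, Yilmaz, Amari, Kowalski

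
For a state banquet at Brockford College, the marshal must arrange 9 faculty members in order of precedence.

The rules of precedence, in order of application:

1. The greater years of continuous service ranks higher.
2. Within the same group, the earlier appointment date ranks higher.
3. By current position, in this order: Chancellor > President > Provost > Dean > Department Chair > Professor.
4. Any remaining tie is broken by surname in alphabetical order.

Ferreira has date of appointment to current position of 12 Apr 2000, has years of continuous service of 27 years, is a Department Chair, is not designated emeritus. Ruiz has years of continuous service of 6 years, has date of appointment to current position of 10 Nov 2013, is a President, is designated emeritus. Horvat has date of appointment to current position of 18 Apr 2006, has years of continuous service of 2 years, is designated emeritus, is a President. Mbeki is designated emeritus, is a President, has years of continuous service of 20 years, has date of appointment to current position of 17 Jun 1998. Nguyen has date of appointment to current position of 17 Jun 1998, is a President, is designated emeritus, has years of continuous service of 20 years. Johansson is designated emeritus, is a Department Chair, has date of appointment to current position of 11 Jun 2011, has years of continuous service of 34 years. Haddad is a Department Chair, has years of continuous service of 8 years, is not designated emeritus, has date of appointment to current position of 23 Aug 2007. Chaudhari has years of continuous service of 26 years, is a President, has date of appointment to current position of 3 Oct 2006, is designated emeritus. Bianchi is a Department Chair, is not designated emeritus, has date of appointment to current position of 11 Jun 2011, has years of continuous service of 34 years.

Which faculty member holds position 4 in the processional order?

Chaudhari

By years of continuous service (higher first): Bianchi and Johansson (both 34 years); then Ferreira (27 years); then Chaudhari (26 years); then Mbeki and Nguyen (both 20 years); then Haddad (8 years); then Ruiz (6 years); then Horvat (2 years).
Bianchi and Johansson both have date of appointment to current position 11 Jun 2011, so the next rule applies.
Bianchi and Johansson are each Department Chair, so the next rule applies.
Among Bianchi and Johansson, alphabetically by surname: Bianchi before Johansson.
Mbeki and Nguyen both have date of appointment to current position 17 Jun 1998, so the next rule applies.
Mbeki and Nguyen are each President, so the next rule applies.
Among Mbeki and Nguyen, alphabetically by surname: Mbeki before Nguyen.
Order: Bianchi, Johansson, Ferreira, Chaudhari, Mbeki, Nguyen, Haddad, Ruiz, Horvat.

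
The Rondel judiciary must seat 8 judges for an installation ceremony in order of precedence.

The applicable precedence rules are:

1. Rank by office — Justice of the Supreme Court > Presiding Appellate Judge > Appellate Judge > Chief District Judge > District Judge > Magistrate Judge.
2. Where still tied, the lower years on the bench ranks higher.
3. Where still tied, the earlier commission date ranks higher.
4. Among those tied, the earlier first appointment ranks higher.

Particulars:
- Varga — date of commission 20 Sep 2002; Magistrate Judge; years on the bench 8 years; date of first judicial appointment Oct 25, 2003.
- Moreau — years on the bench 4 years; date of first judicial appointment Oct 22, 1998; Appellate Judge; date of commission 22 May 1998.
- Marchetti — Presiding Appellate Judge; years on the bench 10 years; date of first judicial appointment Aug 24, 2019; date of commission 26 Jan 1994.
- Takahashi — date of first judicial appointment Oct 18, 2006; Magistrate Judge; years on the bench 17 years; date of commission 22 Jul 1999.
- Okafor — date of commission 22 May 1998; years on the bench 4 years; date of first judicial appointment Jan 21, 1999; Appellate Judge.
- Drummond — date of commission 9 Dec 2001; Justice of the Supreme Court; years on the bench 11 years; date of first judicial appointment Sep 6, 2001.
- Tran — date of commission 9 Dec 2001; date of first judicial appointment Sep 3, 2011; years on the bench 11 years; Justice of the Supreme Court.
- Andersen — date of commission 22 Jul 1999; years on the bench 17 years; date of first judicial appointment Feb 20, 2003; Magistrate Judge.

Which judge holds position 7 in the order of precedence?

By office: Drummond and Tran (Justice of the Supreme Court); then Marchetti (Presiding Appellate Judge); then Moreau and Okafor (Appellate Judge); then Varga, Andersen and Takahashi (Magistrate Judge).
Drummond and Tran both have years on the bench 11 years, so the next rule applies.
Drummond and Tran both have date of commission 9 Dec 2001, so the next rule applies.
Among Drummond and Tran, by date of first judicial appointment (earlier first): Drummond (Sep 6, 2001) before Tran (Sep 3, 2011).
Moreau and Okafor both have years on the bench 4 years, so the next rule applies.
Moreau and Okafor both have date of commission 22 May 1998, so the next rule applies.
Among Moreau and Okafor, by date of first judicial appointment (earlier first): Moreau (Oct 22, 1998) before Okafor (Jan 21, 1999).
Among Varga, Andersen and Takahashi, by years on the bench (lower first): Varga (8 years) before Andersen and Takahashi (17 years).
Andersen and Takahashi both have date of commission 22 Jul 1999, so the next rule applies.
Among Andersen and Takahashi, by date of first judicial appointment (earlier first): Andersen (Feb 20, 2003) before Takahashi (Oct 18, 2006).
Order: Drummond, Tran, Marchetti, Moreau, Okafor, Varga, Andersen, Takahashi.

Andersen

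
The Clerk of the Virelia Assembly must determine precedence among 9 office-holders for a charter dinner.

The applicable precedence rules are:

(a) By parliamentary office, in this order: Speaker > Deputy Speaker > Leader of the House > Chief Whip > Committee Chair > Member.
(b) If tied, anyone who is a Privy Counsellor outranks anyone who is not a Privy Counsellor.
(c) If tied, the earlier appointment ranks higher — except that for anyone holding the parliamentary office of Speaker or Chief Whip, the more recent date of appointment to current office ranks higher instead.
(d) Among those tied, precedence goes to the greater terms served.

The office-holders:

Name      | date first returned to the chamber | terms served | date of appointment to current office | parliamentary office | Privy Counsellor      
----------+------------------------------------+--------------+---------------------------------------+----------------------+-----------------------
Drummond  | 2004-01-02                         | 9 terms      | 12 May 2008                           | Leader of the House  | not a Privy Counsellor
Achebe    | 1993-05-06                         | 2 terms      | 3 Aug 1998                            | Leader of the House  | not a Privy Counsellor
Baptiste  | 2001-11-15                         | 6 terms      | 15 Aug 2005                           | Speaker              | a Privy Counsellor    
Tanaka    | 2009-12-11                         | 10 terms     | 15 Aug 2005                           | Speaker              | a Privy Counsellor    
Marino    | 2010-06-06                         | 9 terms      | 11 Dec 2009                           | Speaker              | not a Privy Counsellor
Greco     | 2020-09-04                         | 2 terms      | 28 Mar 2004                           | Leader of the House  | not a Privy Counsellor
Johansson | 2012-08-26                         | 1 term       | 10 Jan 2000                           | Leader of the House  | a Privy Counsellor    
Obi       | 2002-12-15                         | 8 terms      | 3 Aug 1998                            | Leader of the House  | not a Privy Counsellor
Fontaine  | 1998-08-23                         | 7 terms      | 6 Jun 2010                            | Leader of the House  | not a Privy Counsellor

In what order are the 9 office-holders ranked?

By parliamentary office: Tanaka, Baptiste and Marino (Speaker); then Johansson, Obi, Achebe, Greco, Drummond and Fontaine (Leader of the House).
Among Tanaka, Baptiste and Marino, a Privy Counsellor before not a Privy Counsellor: Tanaka and Baptiste (a Privy Counsellor) before Marino (not a Privy Counsellor).
Tanaka and Baptiste both have date of appointment to current office 15 Aug 2005, so the next rule applies.
Among Tanaka and Baptiste, by terms served (higher first): Tanaka (10 terms) before Baptiste (6 terms).
Among Johansson, Obi, Achebe, Greco, Drummond and Fontaine, a Privy Counsellor before not a Privy Counsellor: Johansson (a Privy Counsellor) before Obi, Achebe, Greco, Drummond and Fontaine (not a Privy Counsellor).
Among Obi, Achebe, Greco, Drummond and Fontaine, by date of appointment to current office (earlier first): Obi and Achebe (3 Aug 1998) before Greco (28 Mar 2004) before Drummond (12 May 2008) before Fontaine (6 Jun 2010).
Among Obi and Achebe, by terms served (higher first): Obi (8 terms) before Achebe (2 terms).
Full order: Tanaka, Baptiste, Marino, Johansson, Obi, Achebe, Greco, Drummond, Fontaine.

Tanaka, Baptiste, Marino, Johansson, Obi, Achebe, Greco, Drummond, Fontaine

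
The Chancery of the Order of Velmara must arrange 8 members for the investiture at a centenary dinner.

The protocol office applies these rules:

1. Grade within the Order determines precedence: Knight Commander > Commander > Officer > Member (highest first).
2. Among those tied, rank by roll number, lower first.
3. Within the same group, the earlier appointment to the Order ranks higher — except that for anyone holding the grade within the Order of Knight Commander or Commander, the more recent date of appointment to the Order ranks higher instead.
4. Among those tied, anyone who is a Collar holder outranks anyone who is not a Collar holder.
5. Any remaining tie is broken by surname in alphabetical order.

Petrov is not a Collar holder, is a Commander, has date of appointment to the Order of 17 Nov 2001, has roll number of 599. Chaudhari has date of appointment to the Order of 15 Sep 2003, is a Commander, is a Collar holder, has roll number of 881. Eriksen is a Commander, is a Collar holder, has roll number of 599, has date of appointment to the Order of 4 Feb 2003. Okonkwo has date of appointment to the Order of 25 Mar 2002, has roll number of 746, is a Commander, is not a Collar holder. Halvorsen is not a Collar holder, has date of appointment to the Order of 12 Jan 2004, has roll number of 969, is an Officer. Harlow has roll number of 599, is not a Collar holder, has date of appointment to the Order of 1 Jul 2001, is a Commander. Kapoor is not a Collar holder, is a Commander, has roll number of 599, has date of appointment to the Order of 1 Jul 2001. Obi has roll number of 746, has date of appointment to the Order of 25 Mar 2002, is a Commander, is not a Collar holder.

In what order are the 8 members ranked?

Eriksen, Petrov, Harlow, Kapoor, Obi, Okonkwo, Chaudhari, Halvorsen

By grade within the Order: Eriksen, Petrov, Harlow, Kapoor, Obi, Okonkwo and Chaudhari (Commander); then Halvorsen (Officer).
Among Eriksen, Petrov, Harlow, Kapoor, Obi, Okonkwo and Chaudhari, by roll number (lower first): Eriksen, Petrov, Harlow and Kapoor (599) before Obi and Okonkwo (746) before Chaudhari (881).
Among Eriksen, Petrov, Harlow and Kapoor, by date of appointment to the Order (later first) (reversed rule for this group): Eriksen (4 Feb 2003) before Petrov (17 Nov 2001) before Harlow and Kapoor (1 Jul 2001).
Harlow and Kapoor are each not a Collar holder, so the next rule applies.
Among Harlow and Kapoor, alphabetically by surname: Harlow before Kapoor.
Obi and Okonkwo both have date of appointment to the Order 25 Mar 2002, so the next rule applies.
Obi and Okonkwo are each not a Collar holder, so the next rule applies.
Among Obi and Okonkwo, alphabetically by surname: Obi before Okonkwo.
Full order: Eriksen, Petrov, Harlow, Kapoor, Obi, Okonkwo, Chaudhari, Halvorsen.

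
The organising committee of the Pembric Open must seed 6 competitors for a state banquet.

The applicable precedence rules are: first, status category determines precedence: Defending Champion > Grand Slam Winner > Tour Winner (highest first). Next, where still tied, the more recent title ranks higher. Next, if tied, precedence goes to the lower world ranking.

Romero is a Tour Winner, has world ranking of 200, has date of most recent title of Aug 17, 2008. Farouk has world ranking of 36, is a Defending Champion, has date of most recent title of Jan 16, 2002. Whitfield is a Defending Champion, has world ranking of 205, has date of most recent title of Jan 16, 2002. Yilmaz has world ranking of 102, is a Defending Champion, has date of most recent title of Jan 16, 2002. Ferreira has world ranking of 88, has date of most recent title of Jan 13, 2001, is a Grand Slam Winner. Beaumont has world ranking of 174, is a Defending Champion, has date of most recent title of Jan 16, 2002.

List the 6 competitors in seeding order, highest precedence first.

By status category: Farouk, Yilmaz, Beaumont and Whitfield (Defending Champion); then Ferreira (Grand Slam Winner); then Romero (Tour Winner).
Farouk, Yilmaz, Beaumont and Whitfield all have date of most recent title Jan 16, 2002, so the next rule applies.
Among Farouk, Yilmaz, Beaumont and Whitfield, by world ranking (lower first): Farouk (36) before Yilmaz (102) before Beaumont (174) before Whitfield (205).
Full order: Farouk, Yilmaz, Beaumont, Whitfield, Ferreira, Romero.

Farouk, Yilmaz, Beaumont, Whitfield, Ferreira, Romero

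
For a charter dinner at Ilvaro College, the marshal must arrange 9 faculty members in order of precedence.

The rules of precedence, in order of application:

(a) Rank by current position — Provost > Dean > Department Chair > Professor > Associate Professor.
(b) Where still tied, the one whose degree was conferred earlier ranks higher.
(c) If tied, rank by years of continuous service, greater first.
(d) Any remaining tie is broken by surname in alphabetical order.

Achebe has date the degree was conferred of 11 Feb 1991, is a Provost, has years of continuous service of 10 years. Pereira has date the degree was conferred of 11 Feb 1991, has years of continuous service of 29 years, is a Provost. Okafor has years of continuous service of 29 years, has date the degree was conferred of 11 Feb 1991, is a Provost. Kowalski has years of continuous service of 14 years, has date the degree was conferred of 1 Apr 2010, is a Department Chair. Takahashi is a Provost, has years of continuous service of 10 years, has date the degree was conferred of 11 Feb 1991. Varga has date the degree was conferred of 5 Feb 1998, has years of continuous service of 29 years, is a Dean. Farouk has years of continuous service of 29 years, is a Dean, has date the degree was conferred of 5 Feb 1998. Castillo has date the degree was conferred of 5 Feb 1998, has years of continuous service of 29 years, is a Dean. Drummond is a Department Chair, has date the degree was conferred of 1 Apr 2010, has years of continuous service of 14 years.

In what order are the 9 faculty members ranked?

By current position: Okafor, Pereira, Achebe and Takahashi (Provost); then Castillo, Farouk and Varga (Dean); then Drummond and Kowalski (Department Chair).
Okafor, Pereira, Achebe and Takahashi all have date the degree was conferred 11 Feb 1991, so the next rule applies.
Among Okafor, Pereira, Achebe and Takahashi, by years of continuous service (higher first): Okafor and Pereira (29 years) before Achebe and Takahashi (10 years).
Among Okafor and Pereira, alphabetically by surname: Okafor before Pereira.
Among Achebe and Takahashi, alphabetically by surname: Achebe before Takahashi.
Castillo, Farouk and Varga all have date the degree was conferred 5 Feb 1998, so the next rule applies.
Castillo, Farouk and Varga all have years of continuous service 29 years, so the next rule applies.
Among Castillo, Farouk and Varga, alphabetically by surname: Castillo before Farouk before Varga.
Drummond and Kowalski both have date the degree was conferred 1 Apr 2010, so the next rule applies.
Drummond and Kowalski both have years of continuous service 14 years, so the next rule applies.
Among Drummond and Kowalski, alphabetically by surname: Drummond before Kowalski.
Full order: Okafor, Pereira, Achebe, Takahashi, Castillo, Farouk, Varga, Drummond, Kowalski.

Okafor, Pereira, Achebe, Takahashi, Castillo, Farouk, Varga, Drummond, Kowalski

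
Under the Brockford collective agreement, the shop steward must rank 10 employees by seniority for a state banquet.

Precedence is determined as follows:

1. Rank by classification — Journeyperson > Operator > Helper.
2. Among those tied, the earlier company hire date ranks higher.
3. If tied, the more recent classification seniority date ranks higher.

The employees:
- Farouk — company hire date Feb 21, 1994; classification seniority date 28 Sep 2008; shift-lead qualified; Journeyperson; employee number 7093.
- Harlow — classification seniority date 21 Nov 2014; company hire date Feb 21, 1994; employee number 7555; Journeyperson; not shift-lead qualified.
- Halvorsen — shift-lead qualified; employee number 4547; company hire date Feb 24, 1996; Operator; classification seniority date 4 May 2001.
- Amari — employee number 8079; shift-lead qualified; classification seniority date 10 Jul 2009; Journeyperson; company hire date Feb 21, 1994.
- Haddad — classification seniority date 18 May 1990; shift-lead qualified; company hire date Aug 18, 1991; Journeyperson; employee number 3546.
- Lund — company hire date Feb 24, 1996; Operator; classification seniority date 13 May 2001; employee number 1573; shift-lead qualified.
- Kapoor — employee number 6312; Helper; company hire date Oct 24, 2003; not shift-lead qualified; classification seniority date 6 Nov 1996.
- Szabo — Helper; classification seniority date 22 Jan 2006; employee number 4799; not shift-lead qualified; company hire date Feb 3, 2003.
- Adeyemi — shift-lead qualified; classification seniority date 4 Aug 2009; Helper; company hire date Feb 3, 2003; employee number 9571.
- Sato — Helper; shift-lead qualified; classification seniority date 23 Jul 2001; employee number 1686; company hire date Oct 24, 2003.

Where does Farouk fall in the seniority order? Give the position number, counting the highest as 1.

4

By classification: Haddad, Harlow, Amari and Farouk (Journeyperson); then Lund and Halvorsen (Operator); then Adeyemi, Szabo, Sato and Kapoor (Helper).
Among Haddad, Harlow, Amari and Farouk, by company hire date (earlier first): Haddad (Aug 18, 1991) before Harlow, Amari and Farouk (Feb 21, 1994).
Among Harlow, Amari and Farouk, by classification seniority date (later first): Harlow (21 Nov 2014) before Amari (10 Jul 2009) before Farouk (28 Sep 2008).
Lund and Halvorsen both have company hire date Feb 24, 1996, so the next rule applies.
Among Lund and Halvorsen, by classification seniority date (later first): Lund (13 May 2001) before Halvorsen (4 May 2001).
Among Adeyemi, Szabo, Sato and Kapoor, by company hire date (earlier first): Adeyemi and Szabo (Feb 3, 2003) before Sato and Kapoor (Oct 24, 2003).
Among Adeyemi and Szabo, by classification seniority date (later first): Adeyemi (4 Aug 2009) before Szabo (22 Jan 2006).
Among Sato and Kapoor, by classification seniority date (later first): Sato (23 Jul 2001) before Kapoor (6 Nov 1996).
Order: Haddad, Harlow, Amari, Farouk, Lund, Halvorsen, Adeyemi, Szabo, Sato, Kapoor. So position 4.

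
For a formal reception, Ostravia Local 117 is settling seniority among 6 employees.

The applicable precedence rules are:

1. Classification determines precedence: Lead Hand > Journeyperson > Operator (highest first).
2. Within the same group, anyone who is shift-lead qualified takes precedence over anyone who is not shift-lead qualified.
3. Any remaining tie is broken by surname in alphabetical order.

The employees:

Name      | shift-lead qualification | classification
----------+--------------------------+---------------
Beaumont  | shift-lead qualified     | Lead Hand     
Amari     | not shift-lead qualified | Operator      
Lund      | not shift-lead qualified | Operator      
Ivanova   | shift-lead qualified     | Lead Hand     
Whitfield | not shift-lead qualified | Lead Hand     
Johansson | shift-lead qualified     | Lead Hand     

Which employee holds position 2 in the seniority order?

Ivanova

By classification: Beaumont, Ivanova, Johansson and Whitfield (Lead Hand); then Amari and Lund (Operator).
Among Beaumont, Ivanova, Johansson and Whitfield, shift-lead qualified before not shift-lead qualified: Beaumont, Ivanova and Johansson (shift-lead qualified) before Whitfield (not shift-lead qualified).
Among Beaumont, Ivanova and Johansson, alphabetically by surname: Beaumont before Ivanova before Johansson.
Amari and Lund are each not shift-lead qualified, so the next rule applies.
Among Amari and Lund, alphabetically by surname: Amari before Lund.
Order: Beaumont, Ivanova, Johansson, Whitfield, Amari, Lund.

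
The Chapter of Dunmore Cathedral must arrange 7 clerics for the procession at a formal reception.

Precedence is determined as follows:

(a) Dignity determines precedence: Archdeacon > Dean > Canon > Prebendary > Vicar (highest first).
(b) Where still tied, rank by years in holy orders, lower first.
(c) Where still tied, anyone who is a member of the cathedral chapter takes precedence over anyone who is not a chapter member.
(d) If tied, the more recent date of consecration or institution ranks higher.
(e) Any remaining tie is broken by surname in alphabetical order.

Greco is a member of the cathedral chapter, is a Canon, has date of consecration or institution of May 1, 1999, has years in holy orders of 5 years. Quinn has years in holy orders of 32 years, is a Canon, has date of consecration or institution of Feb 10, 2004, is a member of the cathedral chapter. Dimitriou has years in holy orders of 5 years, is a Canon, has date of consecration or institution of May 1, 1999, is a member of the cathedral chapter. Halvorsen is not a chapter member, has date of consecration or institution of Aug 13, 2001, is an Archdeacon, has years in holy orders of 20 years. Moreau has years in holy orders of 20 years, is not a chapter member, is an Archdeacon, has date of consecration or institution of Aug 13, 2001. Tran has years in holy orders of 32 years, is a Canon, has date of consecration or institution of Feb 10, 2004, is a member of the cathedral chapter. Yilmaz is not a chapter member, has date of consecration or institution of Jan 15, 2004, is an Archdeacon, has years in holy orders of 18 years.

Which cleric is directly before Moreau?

By dignity: Yilmaz, Halvorsen and Moreau (Archdeacon); then Dimitriou, Greco, Quinn and Tran (Canon).
Among Yilmaz, Halvorsen and Moreau, by years in holy orders (lower first): Yilmaz (18 years) before Halvorsen and Moreau (20 years).
Halvorsen and Moreau are each not a chapter member, so the next rule applies.
Halvorsen and Moreau both have date of consecration or institution Aug 13, 2001, so the next rule applies.
Among Halvorsen and Moreau, alphabetically by surname: Halvorsen before Moreau.
Among Dimitriou, Greco, Quinn and Tran, by years in holy orders (lower first): Dimitriou and Greco (5 years) before Quinn and Tran (32 years).
Dimitriou and Greco are each a member of the cathedral chapter, so the next rule applies.
Dimitriou and Greco both have date of consecration or institution May 1, 1999, so the next rule applies.
Among Dimitriou and Greco, alphabetically by surname: Dimitriou before Greco.
Quinn and Tran are each a member of the cathedral chapter, so the next rule applies.
Quinn and Tran both have date of consecration or institution Feb 10, 2004, so the next rule applies.
Among Quinn and Tran, alphabetically by surname: Quinn before Tran.
Order: Yilmaz, Halvorsen, Moreau, Dimitriou, Greco, Quinn, Tran.

Halvorsen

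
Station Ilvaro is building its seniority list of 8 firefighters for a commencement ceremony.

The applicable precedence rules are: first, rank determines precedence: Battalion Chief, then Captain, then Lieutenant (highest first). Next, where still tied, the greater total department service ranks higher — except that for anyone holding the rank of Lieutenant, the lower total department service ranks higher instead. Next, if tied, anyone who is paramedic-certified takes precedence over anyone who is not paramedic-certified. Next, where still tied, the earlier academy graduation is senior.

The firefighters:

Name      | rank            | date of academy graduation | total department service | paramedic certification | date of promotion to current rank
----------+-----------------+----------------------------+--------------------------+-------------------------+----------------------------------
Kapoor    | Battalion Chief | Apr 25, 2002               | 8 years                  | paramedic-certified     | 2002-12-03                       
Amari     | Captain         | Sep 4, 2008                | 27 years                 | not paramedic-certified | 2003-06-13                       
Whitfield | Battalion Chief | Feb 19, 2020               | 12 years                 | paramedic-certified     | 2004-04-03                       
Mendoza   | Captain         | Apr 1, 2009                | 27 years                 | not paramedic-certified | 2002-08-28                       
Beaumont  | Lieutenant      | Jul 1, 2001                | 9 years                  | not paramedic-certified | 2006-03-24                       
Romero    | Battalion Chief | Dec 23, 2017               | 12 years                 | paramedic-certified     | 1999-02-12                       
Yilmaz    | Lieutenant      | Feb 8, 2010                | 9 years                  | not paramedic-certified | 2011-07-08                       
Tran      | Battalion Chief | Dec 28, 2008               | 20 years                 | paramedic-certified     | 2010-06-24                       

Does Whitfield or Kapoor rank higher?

By rank: Tran, Romero, Whitfield and Kapoor (Battalion Chief); then Amari and Mendoza (Captain); then Beaumont and Yilmaz (Lieutenant).
Among Tran, Romero, Whitfield and Kapoor, by total department service (higher first): Tran (20 years) before Romero and Whitfield (12 years) before Kapoor (8 years).
Romero and Whitfield are each paramedic-certified, so the next rule applies.
Among Romero and Whitfield, by date of academy graduation (earlier first): Romero (Dec 23, 2017) before Whitfield (Feb 19, 2020).
Amari and Mendoza both have total department service 27 years, so the next rule applies.
Amari and Mendoza are each not paramedic-certified, so the next rule applies.
Among Amari and Mendoza, by date of academy graduation (earlier first): Amari (Sep 4, 2008) before Mendoza (Apr 1, 2009).
Beaumont and Yilmaz both have total department service 9 years, so the next rule applies.
Beaumont and Yilmaz are each not paramedic-certified, so the next rule applies.
Among Beaumont and Yilmaz, by date of academy graduation (earlier first): Beaumont (Jul 1, 2001) before Yilmaz (Feb 8, 2010).
So Whitfield takes precedence.

Whitfield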